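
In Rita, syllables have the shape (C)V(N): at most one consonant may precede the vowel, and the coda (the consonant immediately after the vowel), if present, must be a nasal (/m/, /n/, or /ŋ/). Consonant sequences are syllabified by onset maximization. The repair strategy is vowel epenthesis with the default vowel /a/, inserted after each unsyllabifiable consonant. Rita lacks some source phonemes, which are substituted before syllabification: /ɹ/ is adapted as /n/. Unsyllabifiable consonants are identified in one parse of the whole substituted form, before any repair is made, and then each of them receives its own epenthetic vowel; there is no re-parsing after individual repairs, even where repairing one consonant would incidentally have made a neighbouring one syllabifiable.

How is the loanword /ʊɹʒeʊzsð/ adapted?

Substitution: /ɹ/ → /n/, giving /ʊnʒeʊzsð/.
Under (C)V(N), the unsyllabifiable consonants are /z/, /s/, /ð/ (only a nasal (/m/, /n/, or /ŋ/) is licensed in coda position; onsets are limited to one consonant).
Each unlicensed consonant becomes the onset of a new syllable: /z/ → /za/, /s/ → /sa/, /ð/ → /ða/.

ʊnʒeʊzasaða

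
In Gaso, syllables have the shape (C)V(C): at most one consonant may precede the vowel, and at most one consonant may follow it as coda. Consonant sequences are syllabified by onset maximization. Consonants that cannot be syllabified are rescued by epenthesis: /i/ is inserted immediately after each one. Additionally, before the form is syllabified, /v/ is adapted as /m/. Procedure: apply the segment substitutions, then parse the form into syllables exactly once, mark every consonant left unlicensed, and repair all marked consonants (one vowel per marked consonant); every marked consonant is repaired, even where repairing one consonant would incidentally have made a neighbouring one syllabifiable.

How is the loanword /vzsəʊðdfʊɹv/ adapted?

mizisəʊðdifʊɹmi

Substitution: /v/ → /m/, giving /mzsəʊðdfʊɹm/.
The consonants /m/, /z/, /d/, /m/ cannot be parsed into a legal (C)V(C) syllable (at most one coda consonant is licensed; onsets are limited to one consonant).
Each unlicensed consonant becomes the onset of a new syllable: /m/ → /mi/, /z/ → /zi/, /d/ → /di/, /m/ → /mi/.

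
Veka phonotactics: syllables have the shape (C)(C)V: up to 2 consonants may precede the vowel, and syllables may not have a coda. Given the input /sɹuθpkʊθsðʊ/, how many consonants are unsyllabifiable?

2

Syllabifying with onset maximization leaves /θ/, /θ/ stranded (no codas are permitted; onsets may contain at most 2 consonants).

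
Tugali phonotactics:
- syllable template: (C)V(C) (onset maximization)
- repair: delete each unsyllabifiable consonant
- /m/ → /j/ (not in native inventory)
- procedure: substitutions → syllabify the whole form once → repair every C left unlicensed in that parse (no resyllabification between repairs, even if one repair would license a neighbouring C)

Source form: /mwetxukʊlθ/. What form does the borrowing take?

Substitution: /m/ → /j/, giving /jwetxukʊlθ/.
Syllabifying with onset maximization leaves /j/, /θ/ stranded (at most one coda consonant is licensed; onsets are limited to one consonant).
Each unlicensed consonant is deleted: /j/, /θ/.

wetxukʊl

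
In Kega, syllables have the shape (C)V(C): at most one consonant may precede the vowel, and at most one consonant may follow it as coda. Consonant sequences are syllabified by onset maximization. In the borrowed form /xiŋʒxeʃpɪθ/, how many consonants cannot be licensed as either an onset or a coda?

The consonants /ʒ/ cannot be parsed into a legal (C)V(C) syllable (at most one coda consonant is licensed; onsets are limited to one consonant).

1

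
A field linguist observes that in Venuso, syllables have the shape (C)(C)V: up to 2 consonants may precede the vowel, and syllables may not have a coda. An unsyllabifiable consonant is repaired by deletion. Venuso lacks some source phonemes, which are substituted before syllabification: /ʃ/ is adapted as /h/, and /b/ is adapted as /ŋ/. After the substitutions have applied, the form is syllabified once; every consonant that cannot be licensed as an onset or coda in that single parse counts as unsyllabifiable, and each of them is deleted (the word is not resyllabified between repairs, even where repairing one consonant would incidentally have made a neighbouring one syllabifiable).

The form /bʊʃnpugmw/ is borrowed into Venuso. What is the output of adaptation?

Substitution: /b/ → /ŋ/, /ʃ/ → /h/, giving /ŋʊhnpugmw/.
The consonants /h/, /g/, /m/, /w/ cannot be parsed into a legal (C)(C)V syllable (no codas are permitted; onsets may contain at most 2 consonants).
Deleting the stranded consonants removes /h/, /g/, /m/, /w/.

ŋʊnpu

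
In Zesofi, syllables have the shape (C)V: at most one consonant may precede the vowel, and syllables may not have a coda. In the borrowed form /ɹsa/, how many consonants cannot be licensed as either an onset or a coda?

1

Syllabifying with onset maximization leaves /ɹ/ stranded (no codas are permitted; onsets are limited to one consonant).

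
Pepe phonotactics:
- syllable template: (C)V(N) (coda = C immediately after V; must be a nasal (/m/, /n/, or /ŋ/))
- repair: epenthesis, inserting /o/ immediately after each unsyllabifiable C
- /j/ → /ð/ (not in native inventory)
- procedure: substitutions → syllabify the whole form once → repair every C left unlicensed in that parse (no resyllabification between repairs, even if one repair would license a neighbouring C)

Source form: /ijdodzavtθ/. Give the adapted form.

iðododozavotoθo

Substitution: /j/ → /ð/, giving /iðdodzavtθ/.
Syllabifying with onset maximization leaves /ð/, /d/, /v/, /t/, /θ/ stranded (only a nasal (/m/, /n/, or /ŋ/) is licensed in coda position; onsets are limited to one consonant).
Each unlicensed consonant becomes the onset of a new syllable: /ð/ → /ðo/, /d/ → /do/, /v/ → /vo/, /t/ → /to/, /θ/ → /θo/.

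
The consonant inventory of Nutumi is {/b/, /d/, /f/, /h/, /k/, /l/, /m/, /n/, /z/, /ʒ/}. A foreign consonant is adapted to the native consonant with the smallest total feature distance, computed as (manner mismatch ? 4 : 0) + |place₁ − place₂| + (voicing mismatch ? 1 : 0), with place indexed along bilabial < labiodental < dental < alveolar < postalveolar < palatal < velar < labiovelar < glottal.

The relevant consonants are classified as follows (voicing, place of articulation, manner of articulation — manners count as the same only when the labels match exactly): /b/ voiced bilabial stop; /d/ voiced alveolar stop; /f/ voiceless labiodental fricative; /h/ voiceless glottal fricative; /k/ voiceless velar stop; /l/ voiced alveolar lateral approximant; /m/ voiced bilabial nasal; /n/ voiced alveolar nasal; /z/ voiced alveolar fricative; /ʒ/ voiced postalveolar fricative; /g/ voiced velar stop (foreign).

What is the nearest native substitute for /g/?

k

/k/ is closest: same manner (stop), place distance 0 (velar→velar), voicing differs (+1); total 1. Next closest is /d/ at distance 3.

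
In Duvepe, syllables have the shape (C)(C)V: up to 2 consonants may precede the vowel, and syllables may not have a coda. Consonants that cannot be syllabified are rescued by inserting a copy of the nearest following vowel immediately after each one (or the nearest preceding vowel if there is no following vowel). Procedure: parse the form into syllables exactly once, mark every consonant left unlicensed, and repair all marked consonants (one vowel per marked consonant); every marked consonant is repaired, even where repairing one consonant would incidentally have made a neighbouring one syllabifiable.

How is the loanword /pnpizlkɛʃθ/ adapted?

pinpizɛlkɛʃɛθɛ

The consonants /p/, /z/, /ʃ/, /θ/ cannot be parsed into a legal (C)(C)V syllable (no codas are permitted; onsets may contain at most 2 consonants).
Epenthesis after each stranded consonant: /p/ → /pi/, /z/ → /zɛ/, /ʃ/ → /ʃɛ/, /θ/ → /θɛ/.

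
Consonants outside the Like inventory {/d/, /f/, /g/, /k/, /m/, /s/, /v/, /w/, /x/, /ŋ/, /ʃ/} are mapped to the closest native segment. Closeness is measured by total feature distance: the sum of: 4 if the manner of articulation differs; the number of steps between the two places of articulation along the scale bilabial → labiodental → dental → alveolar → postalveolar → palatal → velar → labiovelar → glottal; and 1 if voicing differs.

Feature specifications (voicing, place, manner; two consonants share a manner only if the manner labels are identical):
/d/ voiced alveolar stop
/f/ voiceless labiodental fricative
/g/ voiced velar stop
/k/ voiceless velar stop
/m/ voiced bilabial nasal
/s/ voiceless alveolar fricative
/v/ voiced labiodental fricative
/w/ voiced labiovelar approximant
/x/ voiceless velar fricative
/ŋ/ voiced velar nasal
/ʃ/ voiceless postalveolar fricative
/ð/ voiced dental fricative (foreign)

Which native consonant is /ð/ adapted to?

v

/v/ is closest: same manner (fricative), place distance 1 (dental→labiodental), same voicing; total 1. Next closest is /f/ at distance 2.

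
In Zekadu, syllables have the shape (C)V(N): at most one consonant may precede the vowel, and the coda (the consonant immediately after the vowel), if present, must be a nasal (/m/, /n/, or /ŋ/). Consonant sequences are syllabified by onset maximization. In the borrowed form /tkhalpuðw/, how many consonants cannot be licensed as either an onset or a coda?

5

Under (C)V(N), the unsyllabifiable consonants are /t/, /k/, /l/, /ð/, /w/ (only a nasal (/m/, /n/, or /ŋ/) is licensed in coda position; onsets are limited to one consonant).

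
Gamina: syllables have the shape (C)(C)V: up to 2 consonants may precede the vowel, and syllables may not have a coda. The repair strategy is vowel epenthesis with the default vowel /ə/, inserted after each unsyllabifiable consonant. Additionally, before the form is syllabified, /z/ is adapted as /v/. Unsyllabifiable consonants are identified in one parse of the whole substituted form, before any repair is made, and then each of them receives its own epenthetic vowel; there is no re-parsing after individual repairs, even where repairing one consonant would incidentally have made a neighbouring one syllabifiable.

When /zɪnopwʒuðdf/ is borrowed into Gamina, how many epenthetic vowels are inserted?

4

After substitution the input is /vɪnopwʒuðdf/.
The unsyllabifiable consonants are /p/, /ð/, /d/, /f/; each receives one epenthetic vowel.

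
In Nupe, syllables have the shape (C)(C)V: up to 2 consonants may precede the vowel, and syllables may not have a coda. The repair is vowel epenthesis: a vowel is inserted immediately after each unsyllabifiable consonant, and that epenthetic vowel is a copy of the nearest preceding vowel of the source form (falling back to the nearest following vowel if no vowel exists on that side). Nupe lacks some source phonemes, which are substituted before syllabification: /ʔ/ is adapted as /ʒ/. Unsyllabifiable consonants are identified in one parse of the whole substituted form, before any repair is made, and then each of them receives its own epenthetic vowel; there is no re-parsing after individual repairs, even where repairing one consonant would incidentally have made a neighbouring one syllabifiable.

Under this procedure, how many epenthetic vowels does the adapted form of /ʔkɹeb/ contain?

2

After substitution the input is /ʒkɹeb/.
The unsyllabifiable consonants are /ʒ/, /b/; each receives one epenthetic vowel.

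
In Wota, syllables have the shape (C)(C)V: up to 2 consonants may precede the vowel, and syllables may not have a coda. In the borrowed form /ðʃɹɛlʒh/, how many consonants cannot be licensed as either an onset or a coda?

The consonants /ð/, /l/, /ʒ/, /h/ cannot be parsed into a legal (C)(C)V syllable (no codas are permitted; onsets may contain at most 2 consonants).

4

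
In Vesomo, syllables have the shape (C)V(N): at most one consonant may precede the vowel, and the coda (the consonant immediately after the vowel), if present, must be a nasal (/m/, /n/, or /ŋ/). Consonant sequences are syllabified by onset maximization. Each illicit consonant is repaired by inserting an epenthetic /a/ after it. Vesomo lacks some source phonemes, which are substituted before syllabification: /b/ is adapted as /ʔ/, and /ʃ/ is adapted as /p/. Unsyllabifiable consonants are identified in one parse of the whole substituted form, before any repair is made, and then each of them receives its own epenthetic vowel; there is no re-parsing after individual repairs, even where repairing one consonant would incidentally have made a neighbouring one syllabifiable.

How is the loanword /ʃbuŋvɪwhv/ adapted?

Substitution: /ʃ/ → /p/, /b/ → /ʔ/, giving /pʔuŋvɪwhv/.
Syllabifying with onset maximization leaves /p/, /w/, /h/, /v/ stranded (only a nasal (/m/, /n/, or /ŋ/) is licensed in coda position; onsets are limited to one consonant).
Inserting the epenthetic vowel yields /p/ → /pa/, /w/ → /wa/, /h/ → /ha/, /v/ → /va/.

paʔuŋvɪwahava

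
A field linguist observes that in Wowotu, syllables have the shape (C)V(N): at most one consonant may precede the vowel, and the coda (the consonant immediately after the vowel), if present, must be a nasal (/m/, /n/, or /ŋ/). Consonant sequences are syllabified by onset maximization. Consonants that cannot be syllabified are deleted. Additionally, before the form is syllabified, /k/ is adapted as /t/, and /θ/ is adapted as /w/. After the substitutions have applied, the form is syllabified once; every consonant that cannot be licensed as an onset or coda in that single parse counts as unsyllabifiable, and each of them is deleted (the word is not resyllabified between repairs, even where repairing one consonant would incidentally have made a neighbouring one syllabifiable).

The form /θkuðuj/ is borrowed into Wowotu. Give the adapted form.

tuðu

Substitution: /θ/ → /w/, /k/ → /t/, giving /wtuðuj/.
Syllabifying with onset maximization leaves /w/, /j/ stranded (only a nasal (/m/, /n/, or /ŋ/) is licensed in coda position; onsets are limited to one consonant).
Deleting the stranded consonants removes /w/, /j/.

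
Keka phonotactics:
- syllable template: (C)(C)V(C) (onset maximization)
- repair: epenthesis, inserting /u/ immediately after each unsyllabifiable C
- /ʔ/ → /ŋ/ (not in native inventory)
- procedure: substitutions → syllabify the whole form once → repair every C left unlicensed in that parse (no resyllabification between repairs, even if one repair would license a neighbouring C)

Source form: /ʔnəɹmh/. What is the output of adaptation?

ŋnəɹmuhu

Substitution: /ʔ/ → /ŋ/, giving /ŋnəɹmh/.
Syllabifying with onset maximization leaves /m/, /h/ stranded (at most one coda consonant is licensed; onsets may contain at most 2 consonants).
Inserting the epenthetic vowel yields /m/ → /mu/, /h/ → /hu/.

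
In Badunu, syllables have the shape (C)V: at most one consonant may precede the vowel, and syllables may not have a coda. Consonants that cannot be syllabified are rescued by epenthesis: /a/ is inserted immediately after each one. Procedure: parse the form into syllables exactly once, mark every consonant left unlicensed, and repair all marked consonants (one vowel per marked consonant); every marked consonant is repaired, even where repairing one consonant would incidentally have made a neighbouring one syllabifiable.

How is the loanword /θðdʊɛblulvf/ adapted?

Under (C)V, the unsyllabifiable consonants are /θ/, /ð/, /b/, /l/, /v/, /f/ (no codas are permitted; onsets are limited to one consonant).
Epenthesis after each stranded consonant: /θ/ → /θa/, /ð/ → /ða/, /b/ → /ba/, /l/ → /la/, /v/ → /va/, /f/ → /fa/.

θaðadʊɛbalulavafa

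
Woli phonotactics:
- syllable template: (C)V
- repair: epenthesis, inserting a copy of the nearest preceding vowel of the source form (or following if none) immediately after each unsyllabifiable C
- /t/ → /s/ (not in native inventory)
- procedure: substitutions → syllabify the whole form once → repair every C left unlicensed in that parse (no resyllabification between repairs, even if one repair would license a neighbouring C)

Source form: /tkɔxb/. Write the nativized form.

sɔkɔxɔbɔ

Substitution: /t/ → /s/, giving /skɔxb/.
Syllabifying with onset maximization leaves /s/, /x/, /b/ stranded (no codas are permitted; onsets are limited to one consonant).
Each unlicensed consonant becomes the onset of a new syllable: /s/ → /sɔ/, /x/ → /xɔ/, /b/ → /bɔ/.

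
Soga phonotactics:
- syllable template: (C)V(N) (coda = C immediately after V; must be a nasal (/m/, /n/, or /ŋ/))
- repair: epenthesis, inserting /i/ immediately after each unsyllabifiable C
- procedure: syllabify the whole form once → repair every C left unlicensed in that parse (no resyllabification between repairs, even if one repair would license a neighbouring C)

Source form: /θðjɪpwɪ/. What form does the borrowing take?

θiðijɪpiwɪ

Syllabifying with onset maximization leaves /θ/, /ð/, /p/ stranded (only a nasal (/m/, /n/, or /ŋ/) is licensed in coda position; onsets are limited to one consonant).
Inserting the epenthetic vowel yields /θ/ → /θi/, /ð/ → /ði/, /p/ → /pi/.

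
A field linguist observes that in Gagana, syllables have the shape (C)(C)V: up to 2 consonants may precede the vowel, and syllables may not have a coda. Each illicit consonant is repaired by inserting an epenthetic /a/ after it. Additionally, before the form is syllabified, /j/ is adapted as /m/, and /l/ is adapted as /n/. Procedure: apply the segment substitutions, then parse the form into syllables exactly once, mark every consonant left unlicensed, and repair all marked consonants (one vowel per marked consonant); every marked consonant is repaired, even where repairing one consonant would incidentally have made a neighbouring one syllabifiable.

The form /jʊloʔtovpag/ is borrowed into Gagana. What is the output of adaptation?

Substitution: /j/ → /m/, /l/ → /n/, giving /mʊnoʔtovpag/.
Under (C)(C)V, the unsyllabifiable consonants are /g/ (no codas are permitted; onsets may contain at most 2 consonants).
Epenthesis after each stranded consonant: /g/ → /ga/.

mʊnoʔtovpaga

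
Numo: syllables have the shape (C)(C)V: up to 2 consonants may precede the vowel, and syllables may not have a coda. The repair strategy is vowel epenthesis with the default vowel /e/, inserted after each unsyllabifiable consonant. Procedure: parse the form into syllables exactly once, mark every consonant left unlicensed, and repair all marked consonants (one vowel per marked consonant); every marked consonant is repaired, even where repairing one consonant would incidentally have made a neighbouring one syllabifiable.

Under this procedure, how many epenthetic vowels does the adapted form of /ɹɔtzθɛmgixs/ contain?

3

The unsyllabifiable consonants are /t/, /x/, /s/; each receives one epenthetic vowel.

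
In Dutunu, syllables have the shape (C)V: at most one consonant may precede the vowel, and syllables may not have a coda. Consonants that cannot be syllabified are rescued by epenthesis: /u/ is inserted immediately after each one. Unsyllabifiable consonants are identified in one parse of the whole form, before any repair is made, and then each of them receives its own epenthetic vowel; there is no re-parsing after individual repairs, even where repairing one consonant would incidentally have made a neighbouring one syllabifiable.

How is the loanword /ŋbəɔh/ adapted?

ŋubəɔhu

Under (C)V, the unsyllabifiable consonants are /ŋ/, /h/ (no codas are permitted; onsets are limited to one consonant).
Each unlicensed consonant becomes the onset of a new syllable: /ŋ/ → /ŋu/, /h/ → /hu/.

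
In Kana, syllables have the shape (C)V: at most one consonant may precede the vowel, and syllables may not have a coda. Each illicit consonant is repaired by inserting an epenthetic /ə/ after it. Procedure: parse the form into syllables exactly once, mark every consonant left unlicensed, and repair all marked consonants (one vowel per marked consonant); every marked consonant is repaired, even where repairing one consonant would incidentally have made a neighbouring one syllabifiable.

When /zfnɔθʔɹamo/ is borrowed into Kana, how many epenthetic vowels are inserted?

4

The unsyllabifiable consonants are /z/, /f/, /θ/, /ʔ/; each receives one epenthetic vowel.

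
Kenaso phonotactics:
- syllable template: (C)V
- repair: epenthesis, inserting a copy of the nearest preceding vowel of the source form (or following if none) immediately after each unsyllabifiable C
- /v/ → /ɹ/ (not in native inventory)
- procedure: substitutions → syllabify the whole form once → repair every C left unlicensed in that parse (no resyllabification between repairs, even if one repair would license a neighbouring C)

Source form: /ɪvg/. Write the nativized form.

Substitution: /v/ → /ɹ/, giving /ɪɹg/.
The consonants /ɹ/, /g/ cannot be parsed into a legal (C)V syllable (no codas are permitted; onsets are limited to one consonant).
Inserting the epenthetic vowel yields /ɹ/ → /ɹɪ/, /g/ → /gɪ/.

ɪɹɪgɪ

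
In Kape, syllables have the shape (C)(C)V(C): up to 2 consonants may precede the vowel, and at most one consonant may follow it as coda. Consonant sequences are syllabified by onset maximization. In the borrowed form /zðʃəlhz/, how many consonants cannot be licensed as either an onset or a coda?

3

Under (C)(C)V(C), the unsyllabifiable consonants are /z/, /h/, /z/ (at most one coda consonant is licensed; onsets may contain at most 2 consonants).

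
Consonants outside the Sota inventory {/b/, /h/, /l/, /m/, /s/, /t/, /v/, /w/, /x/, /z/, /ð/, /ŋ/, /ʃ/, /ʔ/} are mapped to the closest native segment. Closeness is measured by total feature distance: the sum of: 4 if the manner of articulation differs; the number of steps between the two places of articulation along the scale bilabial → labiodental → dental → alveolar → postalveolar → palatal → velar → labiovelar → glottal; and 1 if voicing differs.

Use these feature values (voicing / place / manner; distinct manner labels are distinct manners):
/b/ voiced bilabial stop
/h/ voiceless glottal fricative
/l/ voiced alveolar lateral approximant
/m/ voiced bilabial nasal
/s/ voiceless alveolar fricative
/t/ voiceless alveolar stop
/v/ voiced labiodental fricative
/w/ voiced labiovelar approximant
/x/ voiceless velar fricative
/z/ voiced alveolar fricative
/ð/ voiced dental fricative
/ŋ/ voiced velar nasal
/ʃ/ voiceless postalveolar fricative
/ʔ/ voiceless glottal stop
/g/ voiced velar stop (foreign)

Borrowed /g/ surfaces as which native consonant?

ʔ

/ʔ/ is closest: same manner (stop), place distance 2 (velar→glottal), voicing differs (+1); total 3. Next closest is /t/ at distance 4.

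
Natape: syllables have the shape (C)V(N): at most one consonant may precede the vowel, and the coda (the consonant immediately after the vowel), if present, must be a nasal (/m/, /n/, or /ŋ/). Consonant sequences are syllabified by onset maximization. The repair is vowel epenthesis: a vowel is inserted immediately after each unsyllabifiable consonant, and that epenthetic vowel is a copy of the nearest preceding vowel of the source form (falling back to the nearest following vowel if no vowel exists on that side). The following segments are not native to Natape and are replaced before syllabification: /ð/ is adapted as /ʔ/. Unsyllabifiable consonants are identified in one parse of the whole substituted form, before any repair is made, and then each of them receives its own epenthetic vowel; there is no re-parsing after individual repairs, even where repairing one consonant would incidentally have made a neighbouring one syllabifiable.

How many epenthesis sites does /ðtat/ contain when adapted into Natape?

2

After substitution the input is /ʔtat/.
The unsyllabifiable consonants are /ʔ/, /t/; each receives one epenthetic vowel.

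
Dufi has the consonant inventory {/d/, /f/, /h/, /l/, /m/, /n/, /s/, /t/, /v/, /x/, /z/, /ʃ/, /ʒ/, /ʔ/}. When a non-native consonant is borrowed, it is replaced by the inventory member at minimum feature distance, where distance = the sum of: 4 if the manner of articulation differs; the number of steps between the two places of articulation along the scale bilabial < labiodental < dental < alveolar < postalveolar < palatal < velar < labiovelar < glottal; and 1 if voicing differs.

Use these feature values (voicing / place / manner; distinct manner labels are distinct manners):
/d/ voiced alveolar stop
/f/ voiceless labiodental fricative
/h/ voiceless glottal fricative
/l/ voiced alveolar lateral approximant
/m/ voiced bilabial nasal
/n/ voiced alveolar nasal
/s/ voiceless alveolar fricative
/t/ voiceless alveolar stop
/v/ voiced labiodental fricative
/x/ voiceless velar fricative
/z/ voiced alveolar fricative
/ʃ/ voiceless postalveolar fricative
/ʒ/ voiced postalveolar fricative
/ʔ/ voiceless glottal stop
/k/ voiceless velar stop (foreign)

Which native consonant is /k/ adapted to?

ʔ

/ʔ/ is closest: same manner (stop), place distance 2 (velar→glottal), same voicing; total 2. Next closest is /t/ at distance 3.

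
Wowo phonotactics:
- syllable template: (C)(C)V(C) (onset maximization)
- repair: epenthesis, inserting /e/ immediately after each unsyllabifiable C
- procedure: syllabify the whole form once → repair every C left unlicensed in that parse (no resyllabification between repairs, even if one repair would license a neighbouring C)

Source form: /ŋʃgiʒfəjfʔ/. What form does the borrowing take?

ŋeʃgiʒfəjfeʔe

Under (C)(C)V(C), the unsyllabifiable consonants are /ŋ/, /f/, /ʔ/ (at most one coda consonant is licensed; onsets may contain at most 2 consonants).
Inserting the epenthetic vowel yields /ŋ/ → /ŋe/, /f/ → /fe/, /ʔ/ → /ʔe/.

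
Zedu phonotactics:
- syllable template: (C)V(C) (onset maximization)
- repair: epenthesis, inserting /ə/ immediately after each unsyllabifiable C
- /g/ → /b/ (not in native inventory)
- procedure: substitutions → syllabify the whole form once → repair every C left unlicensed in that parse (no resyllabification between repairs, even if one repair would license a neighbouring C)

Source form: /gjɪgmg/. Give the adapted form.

bəjɪbməbə

Substitution: /g/ → /b/, giving /bjɪbmb/.
Under (C)V(C), the unsyllabifiable consonants are /b/, /m/, /b/ (at most one coda consonant is licensed; onsets are limited to one consonant).
Each unlicensed consonant becomes the onset of a new syllable: /b/ → /bə/, /m/ → /mə/, /b/ → /bə/.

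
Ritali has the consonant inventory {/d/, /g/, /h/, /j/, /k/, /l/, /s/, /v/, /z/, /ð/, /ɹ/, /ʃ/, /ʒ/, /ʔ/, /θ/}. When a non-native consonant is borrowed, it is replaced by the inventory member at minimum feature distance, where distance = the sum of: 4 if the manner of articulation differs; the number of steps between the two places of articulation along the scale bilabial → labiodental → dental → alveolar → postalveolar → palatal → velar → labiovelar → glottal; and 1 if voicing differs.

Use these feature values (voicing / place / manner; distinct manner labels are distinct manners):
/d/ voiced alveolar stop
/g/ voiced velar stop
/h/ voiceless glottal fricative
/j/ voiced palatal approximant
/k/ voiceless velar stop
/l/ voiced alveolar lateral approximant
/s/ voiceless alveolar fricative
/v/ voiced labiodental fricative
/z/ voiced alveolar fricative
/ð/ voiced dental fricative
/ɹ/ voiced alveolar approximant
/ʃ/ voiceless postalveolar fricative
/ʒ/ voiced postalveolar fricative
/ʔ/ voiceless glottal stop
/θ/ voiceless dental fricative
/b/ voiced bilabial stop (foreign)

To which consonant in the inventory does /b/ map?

d

/d/ is closest: same manner (stop), place distance 3 (bilabial→alveolar), same voicing; total 3. Next closest is /v/ at distance 5.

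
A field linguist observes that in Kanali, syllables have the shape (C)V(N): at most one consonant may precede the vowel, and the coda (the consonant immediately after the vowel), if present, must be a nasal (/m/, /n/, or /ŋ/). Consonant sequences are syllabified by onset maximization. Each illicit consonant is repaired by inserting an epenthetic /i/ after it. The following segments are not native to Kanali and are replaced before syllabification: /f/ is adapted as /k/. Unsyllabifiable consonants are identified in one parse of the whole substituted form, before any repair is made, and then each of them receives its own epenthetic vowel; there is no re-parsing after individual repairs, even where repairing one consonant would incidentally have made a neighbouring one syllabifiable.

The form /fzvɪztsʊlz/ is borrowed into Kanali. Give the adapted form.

kizivɪzitisʊlizi

Substitution: /f/ → /k/, giving /kzvɪztsʊlz/.
Syllabifying with onset maximization leaves /k/, /z/, /z/, /t/, /l/, /z/ stranded (only a nasal (/m/, /n/, or /ŋ/) is licensed in coda position; onsets are limited to one consonant).
Each unlicensed consonant becomes the onset of a new syllable: /k/ → /ki/, /z/ → /zi/, /z/ → /zi/, /t/ → /ti/, /l/ → /li/, /z/ → /zi/.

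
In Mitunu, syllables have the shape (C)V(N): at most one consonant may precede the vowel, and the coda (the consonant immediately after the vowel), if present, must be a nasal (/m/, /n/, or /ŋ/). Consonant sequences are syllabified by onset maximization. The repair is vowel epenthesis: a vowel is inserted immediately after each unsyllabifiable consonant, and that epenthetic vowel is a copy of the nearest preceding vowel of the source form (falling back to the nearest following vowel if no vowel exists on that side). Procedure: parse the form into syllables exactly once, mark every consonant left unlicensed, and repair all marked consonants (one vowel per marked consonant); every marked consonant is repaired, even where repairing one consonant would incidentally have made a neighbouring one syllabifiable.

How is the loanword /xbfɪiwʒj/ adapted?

The consonants /x/, /b/, /w/, /ʒ/, /j/ cannot be parsed into a legal (C)V(N) syllable (only a nasal (/m/, /n/, or /ŋ/) is licensed in coda position; onsets are limited to one consonant).
Inserting the epenthetic vowel yields /x/ → /xɪ/, /b/ → /bɪ/, /w/ → /wi/, /ʒ/ → /ʒi/, /j/ → /ji/.

xɪbɪfɪiwiʒiji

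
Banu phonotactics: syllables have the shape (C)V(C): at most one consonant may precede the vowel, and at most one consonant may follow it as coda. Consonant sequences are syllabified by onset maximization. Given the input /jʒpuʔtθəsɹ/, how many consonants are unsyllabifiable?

4

Under (C)V(C), the unsyllabifiable consonants are /j/, /ʒ/, /t/, /ɹ/ (at most one coda consonant is licensed; onsets are limited to one consonant).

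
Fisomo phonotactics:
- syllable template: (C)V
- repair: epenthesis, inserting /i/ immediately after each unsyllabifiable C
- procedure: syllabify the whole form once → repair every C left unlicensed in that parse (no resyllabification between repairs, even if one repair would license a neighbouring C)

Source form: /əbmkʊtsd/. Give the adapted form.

əbimikʊtisidi

The consonants /b/, /m/, /t/, /s/, /d/ cannot be parsed into a legal (C)V syllable (no codas are permitted; onsets are limited to one consonant).
Each unlicensed consonant becomes the onset of a new syllable: /b/ → /bi/, /m/ → /mi/, /t/ → /ti/, /s/ → /si/, /d/ → /di/.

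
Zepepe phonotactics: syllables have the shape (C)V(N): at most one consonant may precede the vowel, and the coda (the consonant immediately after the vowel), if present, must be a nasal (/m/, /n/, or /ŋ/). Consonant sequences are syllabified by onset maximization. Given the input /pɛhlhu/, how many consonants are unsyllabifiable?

2

The consonants /h/, /l/ cannot be parsed into a legal (C)V(N) syllable (only a nasal (/m/, /n/, or /ŋ/) is licensed in coda position; onsets are limited to one consonant).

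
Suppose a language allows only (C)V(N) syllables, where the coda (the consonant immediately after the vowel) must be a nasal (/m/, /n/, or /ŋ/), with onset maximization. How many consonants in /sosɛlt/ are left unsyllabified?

2

Syllabifying with onset maximization leaves /l/, /t/ stranded (only a nasal (/m/, /n/, or /ŋ/) is licensed in coda position; onsets are limited to one consonant).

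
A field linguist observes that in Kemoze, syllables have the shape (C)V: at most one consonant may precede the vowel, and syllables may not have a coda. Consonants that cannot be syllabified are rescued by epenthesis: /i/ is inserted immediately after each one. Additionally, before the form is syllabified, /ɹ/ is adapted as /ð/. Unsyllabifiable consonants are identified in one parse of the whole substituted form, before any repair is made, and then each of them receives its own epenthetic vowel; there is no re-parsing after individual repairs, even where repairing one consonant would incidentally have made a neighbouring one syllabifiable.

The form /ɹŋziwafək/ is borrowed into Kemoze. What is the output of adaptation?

ðiŋiziwafəki

Substitution: /ɹ/ → /ð/, giving /ðŋziwafək/.
Syllabifying with onset maximization leaves /ð/, /ŋ/, /k/ stranded (no codas are permitted; onsets are limited to one consonant).
Each unlicensed consonant becomes the onset of a new syllable: /ð/ → /ði/, /ŋ/ → /ŋi/, /k/ → /ki/.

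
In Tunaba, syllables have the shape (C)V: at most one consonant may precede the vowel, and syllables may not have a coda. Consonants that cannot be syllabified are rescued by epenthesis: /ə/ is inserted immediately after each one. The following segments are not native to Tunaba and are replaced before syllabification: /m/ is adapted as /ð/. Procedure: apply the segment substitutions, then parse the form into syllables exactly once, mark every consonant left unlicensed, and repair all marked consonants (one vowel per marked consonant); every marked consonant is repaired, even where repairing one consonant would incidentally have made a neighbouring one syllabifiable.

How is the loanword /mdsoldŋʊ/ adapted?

Substitution: /m/ → /ð/, giving /ðdsoldŋʊ/.
Under (C)V, the unsyllabifiable consonants are /ð/, /d/, /l/, /d/ (no codas are permitted; onsets are limited to one consonant).
Epenthesis after each stranded consonant: /ð/ → /ðə/, /d/ → /də/, /l/ → /lə/, /d/ → /də/.

ðədəsolədəŋʊ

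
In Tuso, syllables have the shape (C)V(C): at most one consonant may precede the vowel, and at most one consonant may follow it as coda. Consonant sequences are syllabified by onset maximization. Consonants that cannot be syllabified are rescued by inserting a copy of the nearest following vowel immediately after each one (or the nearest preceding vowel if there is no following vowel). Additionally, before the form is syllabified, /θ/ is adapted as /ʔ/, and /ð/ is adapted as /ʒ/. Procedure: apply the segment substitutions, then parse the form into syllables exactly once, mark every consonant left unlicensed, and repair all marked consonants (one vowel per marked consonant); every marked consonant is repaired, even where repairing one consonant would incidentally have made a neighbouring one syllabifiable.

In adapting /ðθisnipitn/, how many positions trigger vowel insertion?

After substitution the input is /ʒʔisnipitn/.
The unsyllabifiable consonants are /ʒ/, /n/; each receives one epenthetic vowel.

2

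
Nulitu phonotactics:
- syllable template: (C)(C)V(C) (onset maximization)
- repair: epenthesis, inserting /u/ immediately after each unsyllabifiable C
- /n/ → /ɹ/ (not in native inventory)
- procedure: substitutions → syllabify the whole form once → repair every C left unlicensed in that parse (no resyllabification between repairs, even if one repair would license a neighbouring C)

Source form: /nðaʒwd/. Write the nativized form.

ɹðaʒwudu

Substitution: /n/ → /ɹ/, giving /ɹðaʒwd/.
Under (C)(C)V(C), the unsyllabifiable consonants are /w/, /d/ (at most one coda consonant is licensed; onsets may contain at most 2 consonants).
Each unlicensed consonant becomes the onset of a new syllable: /w/ → /wu/, /d/ → /du/.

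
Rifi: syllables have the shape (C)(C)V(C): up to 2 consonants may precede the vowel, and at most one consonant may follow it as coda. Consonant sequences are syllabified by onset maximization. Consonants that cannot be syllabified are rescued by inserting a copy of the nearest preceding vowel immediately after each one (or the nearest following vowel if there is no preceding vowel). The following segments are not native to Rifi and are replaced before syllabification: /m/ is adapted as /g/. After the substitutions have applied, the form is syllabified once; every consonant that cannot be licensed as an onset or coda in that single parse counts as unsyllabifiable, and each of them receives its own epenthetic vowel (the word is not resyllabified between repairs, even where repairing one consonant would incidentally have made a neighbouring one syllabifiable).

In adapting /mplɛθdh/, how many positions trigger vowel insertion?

After substitution the input is /gplɛθdh/.
The unsyllabifiable consonants are /g/, /d/, /h/; each receives one epenthetic vowel.

3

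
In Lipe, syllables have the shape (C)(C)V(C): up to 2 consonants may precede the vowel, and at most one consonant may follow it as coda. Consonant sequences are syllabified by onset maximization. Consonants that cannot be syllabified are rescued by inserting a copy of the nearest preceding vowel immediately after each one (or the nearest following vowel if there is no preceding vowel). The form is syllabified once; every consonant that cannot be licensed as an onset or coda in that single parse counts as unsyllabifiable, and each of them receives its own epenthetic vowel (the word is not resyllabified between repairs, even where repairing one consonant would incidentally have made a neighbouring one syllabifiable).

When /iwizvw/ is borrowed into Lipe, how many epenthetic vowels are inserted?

The unsyllabifiable consonants are /v/, /w/; each receives one epenthetic vowel.

2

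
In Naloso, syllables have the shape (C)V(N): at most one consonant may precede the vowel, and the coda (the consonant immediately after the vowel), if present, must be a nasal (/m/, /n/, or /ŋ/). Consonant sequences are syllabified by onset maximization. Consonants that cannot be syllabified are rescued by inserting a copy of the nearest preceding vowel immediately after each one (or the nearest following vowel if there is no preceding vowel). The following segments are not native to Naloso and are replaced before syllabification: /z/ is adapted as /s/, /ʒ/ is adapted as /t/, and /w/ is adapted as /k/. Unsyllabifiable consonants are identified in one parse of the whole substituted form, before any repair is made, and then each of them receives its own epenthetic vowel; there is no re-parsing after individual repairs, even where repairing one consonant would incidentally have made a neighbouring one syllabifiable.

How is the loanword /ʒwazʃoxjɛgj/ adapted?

takasaʃoxojɛgɛjɛ

Substitution: /ʒ/ → /t/, /w/ → /k/, /z/ → /s/, giving /tkasʃoxjɛgj/.
Under (C)V(N), the unsyllabifiable consonants are /t/, /s/, /x/, /g/, /j/ (only a nasal (/m/, /n/, or /ŋ/) is licensed in coda position; onsets are limited to one consonant).
Epenthesis after each stranded consonant: /t/ → /ta/, /s/ → /sa/, /x/ → /xo/, /g/ → /gɛ/, /j/ → /jɛ/.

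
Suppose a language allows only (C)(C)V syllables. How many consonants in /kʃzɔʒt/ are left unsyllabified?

3

The consonants /k/, /ʒ/, /t/ cannot be parsed into a legal (C)(C)V syllable (no codas are permitted; onsets may contain at most 2 consonants).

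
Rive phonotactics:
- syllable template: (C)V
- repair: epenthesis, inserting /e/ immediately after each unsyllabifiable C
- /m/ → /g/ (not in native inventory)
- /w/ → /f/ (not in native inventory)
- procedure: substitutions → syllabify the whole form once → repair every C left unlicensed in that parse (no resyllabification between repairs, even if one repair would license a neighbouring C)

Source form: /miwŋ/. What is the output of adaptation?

gifeŋe

Substitution: /m/ → /g/, /w/ → /f/, giving /gifŋ/.
Syllabifying with onset maximization leaves /f/, /ŋ/ stranded (no codas are permitted; onsets are limited to one consonant).
Epenthesis after each stranded consonant: /f/ → /fe/, /ŋ/ → /ŋe/.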